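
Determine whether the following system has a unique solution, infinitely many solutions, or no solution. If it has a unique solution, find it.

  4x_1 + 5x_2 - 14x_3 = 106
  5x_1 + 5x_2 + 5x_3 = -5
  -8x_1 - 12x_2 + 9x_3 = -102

Row-reduce the augmented matrix:
R1 ← R1 / (4).
R2 ← R2 − 5·R1.
R3 ← R3 + 8·R1.
R2 ← R2 / (-5/4).
R1 ← R1 − 5/4·R2.
R3 ← R3 + 2·R2.
R3 ← R3 / (-55).
R1 ← R1 − 19·R3.
R2 ← R2 + 18·R3.
Reading off the reduced rows gives x_1 = 3, x_2 = 2, x_3 = -6.

x_1 = 3, x_2 = 2, x_3 = -6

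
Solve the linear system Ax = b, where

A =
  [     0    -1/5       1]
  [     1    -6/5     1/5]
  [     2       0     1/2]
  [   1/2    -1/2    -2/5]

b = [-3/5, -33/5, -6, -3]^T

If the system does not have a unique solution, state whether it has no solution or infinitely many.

x_1 = -3, x_2 = 3, x_3 = 0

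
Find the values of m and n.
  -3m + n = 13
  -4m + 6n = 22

Row-reduce the augmented matrix:
R1 ← R1 / (-3).
R2 ← R2 + 4·R1.
R2 ← R2 / (14/3).
R1 ← R1 + 1/3·R2.
Reading off the reduced rows gives m = -4, n = 1.

m = -4, n = 1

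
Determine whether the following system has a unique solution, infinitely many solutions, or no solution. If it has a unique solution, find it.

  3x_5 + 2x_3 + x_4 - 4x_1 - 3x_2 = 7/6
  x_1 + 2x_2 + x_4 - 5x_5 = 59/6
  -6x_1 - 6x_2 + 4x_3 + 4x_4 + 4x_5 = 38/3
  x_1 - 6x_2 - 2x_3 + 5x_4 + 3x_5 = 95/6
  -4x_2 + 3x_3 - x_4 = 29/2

Row-reduce the augmented matrix:
R1 ← R1 / (-4).
R2 ← R2 − 1·R1.
R3 ← R3 + 6·R1.
R4 ← R4 − 1·R1.
R2 ← R2 / (5/4).
R1 ← R1 − 3/4·R2.
R3 ← R3 + 3/2·R2.
R4 ← R4 + 27/4·R2.
R5 ← R5 + 4·R2.
R3 ← R3 / (8/5).
R1 ← R1 + 4/5·R3.
R2 ← R2 − 2/5·R3.
R4 ← R4 − 6/5·R3.
R5 ← R5 − 23/5·R3.
R4 ← R4 / (9).
R1 ← R1 − 1·R4.
R3 ← R3 − 5/2·R4.
R5 ← R5 + 17/2·R4.
R5 ← R5 / (-35/3).
R1 ← R1 − 2/3·R5.
R2 ← R2 + 2·R5.
R3 ← R3 − 2/3·R5.
R4 ← R4 + 5/3·R5.
Reading off the reduced rows gives x_1 = 1, x_2 = -3, x_3 = 4/3, x_4 = 3/2, x_5 = -8/3.

x_1 = 1, x_2 = -3, x_3 = 4/3, x_4 = 3/2, x_5 = -8/3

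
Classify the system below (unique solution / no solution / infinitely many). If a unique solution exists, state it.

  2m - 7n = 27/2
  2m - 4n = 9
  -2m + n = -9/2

m = 3/2, n = -3/2

Row-reduce the augmented matrix:
R1 ← R1 / (2).
R2 ← R2 − 2·R1.
R3 ← R3 + 2·R1.
R2 ← R2 / (3).
R1 ← R1 + 7/2·R2.
R3 ← R3 + 6·R2.
R3 reduces to 0 = 0, so the extra equation is consistent.
Reading off the reduced rows gives m = 3/2, n = -3/2.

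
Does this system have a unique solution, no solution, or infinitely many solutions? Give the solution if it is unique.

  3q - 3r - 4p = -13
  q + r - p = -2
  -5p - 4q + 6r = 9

p = 1, q = -2, r = 1

Row-reduce the augmented matrix:
R1 ← R1 / (-4).
R2 ← R2 + 1·R1.
R3 ← R3 + 5·R1.
R2 ← R2 / (1/4).
R1 ← R1 + 3/4·R2.
R3 ← R3 + 31/4·R2.
R3 ← R3 / (64).
R1 ← R1 − 6·R3.
R2 ← R2 − 7·R3.
Reading off the reduced rows gives p = 1, q = -2, r = 1.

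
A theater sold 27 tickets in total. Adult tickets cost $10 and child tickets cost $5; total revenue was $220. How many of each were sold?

adult tickets: 17, child tickets: 10

Let a = adult tickets, c = child tickets.
  a + c = 27
  10a + 5c = 220
Row-reduce the augmented matrix:
R2 ← R2 − 10·R1.
R2 ← R2 / (-5).
R1 ← R1 − 1·R2.
Reading off the reduced rows gives a = 17, c = 10.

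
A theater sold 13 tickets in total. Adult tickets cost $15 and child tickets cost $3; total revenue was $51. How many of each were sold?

Let a = adult tickets, c = child tickets.
  a + c = 13
  15a + 3c = 51
Row-reduce the augmented matrix:
R2 ← R2 − 15·R1.
R2 ← R2 / (-12).
R1 ← R1 − 1·R2.
Reading off the reduced rows gives a = 1, c = 12.

adult tickets: 1, child tickets: 12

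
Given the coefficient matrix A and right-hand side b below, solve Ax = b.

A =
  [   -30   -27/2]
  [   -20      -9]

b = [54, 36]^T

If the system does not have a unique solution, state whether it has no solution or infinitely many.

infinitely many solutions

Row-reduce:
R1 ← R1 / (-30).
R2 ← R2 + 20·R1.
Rank is 1 with 2 unknowns, leaving x_2 free.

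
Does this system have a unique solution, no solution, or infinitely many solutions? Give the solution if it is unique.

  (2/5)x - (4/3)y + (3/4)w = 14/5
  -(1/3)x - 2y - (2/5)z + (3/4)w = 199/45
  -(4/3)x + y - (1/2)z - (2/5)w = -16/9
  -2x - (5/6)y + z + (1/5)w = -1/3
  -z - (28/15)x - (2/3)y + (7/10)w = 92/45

x = 1/3, y = -2, z = -4/3, w = 0

Row-reduce the augmented matrix:
R1 ← R1 / (2/5).
R2 ← R2 + 1/3·R1.
R3 ← R3 + 4/3·R1.
R4 ← R4 + 2·R1.
R5 ← R5 + 28/15·R1.
R2 ← R2 / (-28/9).
R1 ← R1 + 10/3·R2.
R3 ← R3 + 31/9·R2.
R4 ← R4 + 15/2·R2.
R5 ← R5 + 62/9·R2.
R3 ← R3 / (-2/35).
R1 ← R1 − 3/7·R3.
R2 ← R2 − 9/70·R3.
R4 ← R4 − 55/28·R3.
R5 ← R5 + 4/35·R3.
R4 ← R4 / (26231/1280).
R1 ← R1 − 303/64·R4.
R2 ← R2 − 549/640·R4.
R3 ← R3 + 647/64·R4.
R5 reduces to 0 = 0, so the extra equation is consistent.
Reading off the reduced rows gives x = 1/3, y = -2, z = -4/3, w = 0.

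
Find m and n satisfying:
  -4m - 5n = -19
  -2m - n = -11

Row-reduce the augmented matrix:
R1 ← R1 / (-4).
R2 ← R2 + 2·R1.
R2 ← R2 / (3/2).
R1 ← R1 − 5/4·R2.
Reading off the reduced rows gives m = 6, n = -1.

m = 6, n = -1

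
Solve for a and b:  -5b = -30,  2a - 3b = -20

a = -1, b = 6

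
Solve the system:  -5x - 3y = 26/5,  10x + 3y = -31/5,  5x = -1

x = -1/5, y = -7/5

Row-reduce the augmented matrix:
R1 ← R1 / (-5).
R2 ← R2 − 10·R1.
R3 ← R3 − 5·R1.
R2 ← R2 / (-3).
R1 ← R1 − 3/5·R2.
R3 ← R3 + 3·R2.
R3 reduces to 0 = 0, so the extra equation is consistent.
Reading off the reduced rows gives x = -1/5, y = -7/5.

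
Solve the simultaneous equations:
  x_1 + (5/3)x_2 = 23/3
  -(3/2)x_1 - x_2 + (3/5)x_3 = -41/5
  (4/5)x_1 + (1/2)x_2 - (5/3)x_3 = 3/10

x_1 = 6, x_2 = 1, x_3 = 3

Row-reduce the augmented matrix:
R2 ← R2 + 3/2·R1.
R3 ← R3 − 4/5·R1.
R2 ← R2 / (3/2).
R1 ← R1 − 5/3·R2.
R3 ← R3 + 5/6·R2.
R3 ← R3 / (-4/3).
R1 ← R1 + 2/3·R3.
R2 ← R2 − 2/5·R3.
Reading off the reduced rows gives x_1 = 6, x_2 = 1, x_3 = 3.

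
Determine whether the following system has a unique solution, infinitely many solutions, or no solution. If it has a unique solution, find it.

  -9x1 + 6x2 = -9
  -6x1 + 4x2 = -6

infinitely many solutions

Row-reduce:
R1 ← R1 / (-9).
R2 ← R2 + 6·R1.
Rank is 1 with 2 unknowns, leaving x2 free.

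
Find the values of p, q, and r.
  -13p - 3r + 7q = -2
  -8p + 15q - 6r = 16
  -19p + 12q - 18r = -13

p = 1, q = 2, r = 1

Row-reduce the augmented matrix:
R1 ← R1 / (-13).
R2 ← R2 + 8·R1.
R3 ← R3 + 19·R1.
R2 ← R2 / (139/13).
R1 ← R1 + 7/13·R2.
R3 ← R3 − 23/13·R2.
R3 ← R3 / (-1797/139).
R1 ← R1 − 3/139·R3.
R2 ← R2 + 54/139·R3.
Reading off the reduced rows gives p = 1, q = 2, r = 1.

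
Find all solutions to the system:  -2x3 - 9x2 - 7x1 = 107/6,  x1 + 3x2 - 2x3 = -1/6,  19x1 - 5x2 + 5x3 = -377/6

Row-reduce the augmented matrix:
R1 ← R1 / (-7).
R2 ← R2 − 1·R1.
R3 ← R3 − 19·R1.
R2 ← R2 / (12/7).
R1 ← R1 − 9/7·R2.
R3 ← R3 + 206/7·R2.
R3 ← R3 / (-119/3).
R1 ← R1 − 2·R3.
R2 ← R2 + 4/3·R3.
Reading off the reduced rows gives x1 = -3, x2 = 1/2, x3 = -2/3.

x1 = -3, x2 = 1/2, x3 = -2/3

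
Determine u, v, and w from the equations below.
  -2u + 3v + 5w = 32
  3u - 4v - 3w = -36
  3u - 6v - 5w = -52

u = -2, v = 6, w = 2

Row-reduce the augmented matrix:
R1 ← R1 / (-2).
R2 ← R2 − 3·R1.
R3 ← R3 − 3·R1.
R2 ← R2 / (1/2).
R1 ← R1 + 3/2·R2.
R3 ← R3 + 3/2·R2.
R3 ← R3 / (16).
R1 ← R1 − 11·R3.
R2 ← R2 − 9·R3.
Reading off the reduced rows gives u = -2, v = 6, w = 2.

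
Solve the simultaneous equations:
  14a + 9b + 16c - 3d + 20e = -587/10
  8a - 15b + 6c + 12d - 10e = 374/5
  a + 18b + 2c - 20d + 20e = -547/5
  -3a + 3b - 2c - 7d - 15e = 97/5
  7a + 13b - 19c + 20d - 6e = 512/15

a = 1, b = -5/3, c = -1/5, d = 3/2, e = -5/2

Row-reduce the augmented matrix:
R1 ← R1 / (14).
R2 ← R2 − 8·R1.
R3 ← R3 − 1·R1.
R4 ← R4 + 3·R1.
R5 ← R5 − 7·R1.
R2 ← R2 / (-141/7).
R1 ← R1 − 9/14·R2.
R3 ← R3 − 243/14·R2.
R4 ← R4 − 69/14·R2.
R5 ← R5 − 17/2·R2.
R3 ← R3 / (-87/47).
R1 ← R1 − 49/47·R3.
R2 ← R2 − 22/141·R3.
R4 ← R4 − 31/47·R3.
R5 ← R5 + 3994/141·R3.
R4 ← R4 / (-620/87).
R1 ← R1 + 371/87·R4.
R2 ← R2 + 353/261·R4.
R3 ← R3 − 749/174·R4.
R5 ← R5 − 77893/522·R4.
R5 ← R5 / (-267847/744).
R1 ← R1 − 1281/124·R5.
R2 ← R2 − 1523/372·R5.
R3 ← R3 + 2399/248·R5.
R4 ← R4 − 277/124·R5.
Reading off the reduced rows gives a = 1, b = -5/3, c = -1/5, d = 3/2, e = -5/2.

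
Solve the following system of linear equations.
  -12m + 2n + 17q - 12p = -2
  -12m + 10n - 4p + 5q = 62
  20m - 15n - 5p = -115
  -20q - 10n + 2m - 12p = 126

Row-reduce the augmented matrix:
R1 ← R1 / (-12).
R2 ← R2 + 12·R1.
R3 ← R3 − 20·R1.
R4 ← R4 − 2·R1.
R2 ← R2 / (8).
R1 ← R1 + 1/6·R2.
R3 ← R3 + 35/3·R2.
R4 ← R4 + 29/3·R2.
R3 ← R3 / (-40/3).
R1 ← R1 − 7/6·R3.
R2 ← R2 − 1·R3.
R4 ← R4 + 13/3·R3.
R4 ← R4 / (-563/16).
R1 ← R1 + 23/32·R4.
R2 ← R2 + 11/16·R4.
R3 ← R3 + 13/16·R4.
Reading off the reduced rows gives m = -5, n = 2, p = -3, q = -6.

m = -5, n = 2, p = -3, q = -6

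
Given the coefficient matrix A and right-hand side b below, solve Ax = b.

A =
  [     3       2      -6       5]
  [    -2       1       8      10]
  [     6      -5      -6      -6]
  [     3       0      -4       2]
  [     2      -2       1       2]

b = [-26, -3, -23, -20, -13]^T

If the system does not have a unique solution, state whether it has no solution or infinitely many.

x_1 = -4, x_2 = 1, x_3 = 1, x_4 = -2

Row-reduce the augmented matrix:
R1 ← R1 / (3).
R2 ← R2 + 2·R1.
R3 ← R3 − 6·R1.
R4 ← R4 − 3·R1.
R5 ← R5 − 2·R1.
R2 ← R2 / (7/3).
R1 ← R1 − 2/3·R2.
R3 ← R3 + 9·R2.
R4 ← R4 + 2·R2.
R5 ← R5 + 10/3·R2.
R3 ← R3 / (150/7).
R1 ← R1 + 22/7·R3.
R2 ← R2 − 12/7·R3.
R4 ← R4 − 38/7·R3.
R5 ← R5 − 75/7·R3.
R4 ← R4 / (-41/75).
R1 ← R1 − 229/75·R4.
R2 ← R2 − 72/25·R4.
R3 ← R3 − 124/75·R4.
R5 reduces to 0 = 0, so the extra equation is consistent.
Reading off the reduced rows gives x_1 = -4, x_2 = 1, x_3 = 1, x_4 = -2.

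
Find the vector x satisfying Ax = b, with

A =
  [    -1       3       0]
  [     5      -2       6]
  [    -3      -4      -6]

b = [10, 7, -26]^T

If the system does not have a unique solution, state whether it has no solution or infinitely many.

Row-reduce:
R1 ← R1 / (-1).
R2 ← R2 − 5·R1.
R3 ← R3 + 3·R1.
R2 ← R2 / (13).
R1 ← R1 + 3·R2.
R3 ← R3 + 13·R2.
Row 3 reduces to 0 = 1, a contradiction. The system is inconsistent.

no solution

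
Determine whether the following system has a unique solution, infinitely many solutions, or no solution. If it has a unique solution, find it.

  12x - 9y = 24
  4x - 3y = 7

no solution

Row-reduce:
R1 ← R1 / (12).
R2 ← R2 − 4·R1.
Row 2 reduces to 0 = -1, a contradiction. The system is inconsistent.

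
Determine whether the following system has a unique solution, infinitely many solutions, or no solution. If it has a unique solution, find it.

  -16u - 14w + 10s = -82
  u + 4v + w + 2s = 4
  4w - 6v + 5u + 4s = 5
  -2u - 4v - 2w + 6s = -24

Row-reduce:
R1 ← R1 / (-16).
R2 ← R2 − 1·R1.
R3 ← R3 − 5·R1.
R4 ← R4 + 2·R1.
R2 ← R2 / (4).
R3 ← R3 + 6·R2.
R4 ← R4 + 4·R2.
R3 ← R3 / (-3/16).
R1 ← R1 − 7/8·R3.
R2 ← R2 − 1/32·R3.
R4 ← R4 + 1/8·R3.
Rank is 3 with 4 unknowns, leaving s free.

infinitely many solutions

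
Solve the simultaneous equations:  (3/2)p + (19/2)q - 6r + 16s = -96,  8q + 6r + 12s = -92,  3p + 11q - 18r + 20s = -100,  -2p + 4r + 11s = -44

infinitely many solutions

Row-reduce:
R1 ← R1 / (3/2).
R3 ← R3 − 3·R1.
R4 ← R4 + 2·R1.
R2 ← R2 / (8).
R1 ← R1 − 19/3·R2.
R3 ← R3 + 8·R2.
R4 ← R4 − 38/3·R2.
Swap R3 and R4.
R3 ← R3 / (-27/2).
R1 ← R1 + 35/4·R3.
R2 ← R2 − 3/4·R3.
Rank is 3 with 4 unknowns, leaving s free.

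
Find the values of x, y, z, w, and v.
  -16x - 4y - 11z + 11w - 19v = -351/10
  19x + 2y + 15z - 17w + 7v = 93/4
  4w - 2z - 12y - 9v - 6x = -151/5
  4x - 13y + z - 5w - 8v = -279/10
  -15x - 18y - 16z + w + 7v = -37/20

x = -7/4, y = 3/2, z = 3/5, w = -2, v = 3/2

Row-reduce the augmented matrix:
R1 ← R1 / (-16).
R2 ← R2 − 19·R1.
R3 ← R3 + 6·R1.
R4 ← R4 − 4·R1.
R5 ← R5 + 15·R1.
R2 ← R2 / (-11/4).
R1 ← R1 − 1/4·R2.
R3 ← R3 + 21/2·R2.
R4 ← R4 + 14·R2.
R5 ← R5 + 57/4·R2.
R3 ← R3 / (-58/11).
R1 ← R1 − 19/22·R3.
R2 ← R2 + 31/44·R3.
R4 ← R4 + 511/44·R3.
R5 ← R5 + 173/11·R3.
R4 ← R4 / (-1745/116).
R1 ← R1 − 81/58·R4.
R2 ← R2 + 65/116·R4.
R3 ← R3 + 82/29·R4.
R5 ← R5 + 968/29·R4.
R5 ← R5 / (235741/3490).
R1 ← R1 − 6287/1745·R5.
R2 ← R2 − 75/349·R5.
R3 ← R3 − 1449/3490·R5.
R4 ← R4 − 13983/3490·R5.
Reading off the reduced rows gives x = -7/4, y = 3/2, z = 3/5, w = -2, v = 3/2.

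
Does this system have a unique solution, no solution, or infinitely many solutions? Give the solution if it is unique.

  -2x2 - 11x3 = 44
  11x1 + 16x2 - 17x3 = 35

Row-reduce:
Swap R1 and R2.
R1 ← R1 / (11).
R2 ← R2 / (-2).
R1 ← R1 − 16/11·R2.
Rank is 2 with 3 unknowns, leaving x3 free.

infinitely many solutions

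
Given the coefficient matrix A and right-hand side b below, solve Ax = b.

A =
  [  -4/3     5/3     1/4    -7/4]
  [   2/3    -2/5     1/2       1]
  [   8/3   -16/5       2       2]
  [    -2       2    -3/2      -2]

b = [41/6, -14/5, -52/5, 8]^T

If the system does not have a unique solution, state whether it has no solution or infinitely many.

Row-reduce:
R1 ← R1 / (-4/3).
R2 ← R2 − 2/3·R1.
R3 ← R3 − 8/3·R1.
R4 ← R4 + 2·R1.
R2 ← R2 / (13/30).
R1 ← R1 + 5/4·R2.
R3 ← R3 − 2/15·R2.
R4 ← R4 + 1/2·R2.
R3 ← R3 / (30/13).
R1 ← R1 − 21/13·R3.
R2 ← R2 − 75/52·R3.
R4 ← R4 + 15/13·R3.
Rank is 3 with 4 unknowns, leaving x_4 free.

infinitely many solutions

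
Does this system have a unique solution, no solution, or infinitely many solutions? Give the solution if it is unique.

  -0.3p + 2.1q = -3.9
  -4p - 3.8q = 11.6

Row-reduce the augmented matrix:
R1 ← R1 / (-3/10).
R2 ← R2 + 4·R1.
R2 ← R2 / (-159/5).
R1 ← R1 + 7·R2.
Reading off the reduced rows gives p = -1, q = -2.

p = -1, q = -2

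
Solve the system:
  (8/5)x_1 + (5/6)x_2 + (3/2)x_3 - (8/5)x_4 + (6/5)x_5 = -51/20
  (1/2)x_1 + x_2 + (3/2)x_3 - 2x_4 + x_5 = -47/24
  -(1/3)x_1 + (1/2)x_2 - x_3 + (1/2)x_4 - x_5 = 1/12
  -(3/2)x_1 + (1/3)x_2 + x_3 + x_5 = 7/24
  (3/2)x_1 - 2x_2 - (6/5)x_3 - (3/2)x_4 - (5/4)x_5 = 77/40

x_1 = -3/4, x_2 = -1, x_3 = -3/2, x_4 = -1/3, x_5 = 1

Row-reduce the augmented matrix:
R1 ← R1 / (8/5).
R2 ← R2 − 1/2·R1.
R3 ← R3 + 1/3·R1.
R4 ← R4 + 3/2·R1.
R5 ← R5 − 3/2·R1.
R2 ← R2 / (71/96).
R1 ← R1 − 25/48·R2.
R3 ← R3 − 97/144·R2.
R4 ← R4 − 107/96·R2.
R5 ← R5 + 89/32·R2.
R3 ← R3 / (-231/142).
R1 ← R1 − 15/71·R3.
R2 ← R2 − 99/71·R3.
R4 ← R4 − 121/142·R3.
R5 ← R5 − 903/710·R3.
R4 ← R4 / (197/126).
R1 ← R1 − 59/231·R4.
R2 ← R2 + 5/7·R4.
R3 ← R3 + 653/693·R4.
R5 ← R5 + 733/165·R4.
R5 ← R5 / (2965/8668).
R1 ← R1 − 126/2167·R5.
R2 ← R2 + 12/197·R5.
R3 ← R3 − 2400/2167·R5.
R4 ← R4 − 62/197·R5.
Reading off the reduced rows gives x_1 = -3/4, x_2 = -1, x_3 = -3/2, x_4 = -1/3, x_5 = 1.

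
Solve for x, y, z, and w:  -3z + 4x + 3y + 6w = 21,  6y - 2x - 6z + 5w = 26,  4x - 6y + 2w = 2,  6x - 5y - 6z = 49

x = 3, y = 1, z = -6, w = -2

Row-reduce the augmented matrix:
R1 ← R1 / (4).
R2 ← R2 + 2·R1.
R3 ← R3 − 4·R1.
R4 ← R4 − 6·R1.
R2 ← R2 / (15/2).
R1 ← R1 − 3/4·R2.
R3 ← R3 + 9·R2.
R4 ← R4 + 19/2·R2.
R3 ← R3 / (-6).
R2 ← R2 + 1·R3.
R4 ← R4 + 11·R3.
R4 ← R4 / (-137/15).
R1 ← R1 − 7/10·R4.
R2 ← R2 − 2/15·R4.
R3 ← R3 + 14/15·R4.
Reading off the reduced rows gives x = 3, y = 1, z = -6, w = -2.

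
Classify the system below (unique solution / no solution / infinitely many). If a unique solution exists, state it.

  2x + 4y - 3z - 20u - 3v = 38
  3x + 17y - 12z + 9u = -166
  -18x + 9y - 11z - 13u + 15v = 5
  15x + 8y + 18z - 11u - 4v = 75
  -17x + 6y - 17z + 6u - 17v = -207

Row-reduce the augmented matrix:
R1 ← R1 / (2).
R2 ← R2 − 3·R1.
R3 ← R3 + 18·R1.
R4 ← R4 − 15·R1.
R5 ← R5 + 17·R1.
R2 ← R2 / (11).
R1 ← R1 − 2·R2.
R3 ← R3 − 45·R2.
R4 ← R4 + 22·R2.
R5 ← R5 − 40·R2.
R3 ← R3 / (-161/22).
R1 ← R1 + 3/22·R3.
R2 ← R2 + 15/22·R3.
R4 ← R4 − 51/2·R3.
R5 ← R5 + 335/22·R3.
R4 ← R4 / (-23263/23).
R1 ← R1 + 242/23·R4.
R2 ← R2 − 837/23·R4.
R3 ← R3 − 1108/23·R4.
R5 ← R5 − 9838/23·R4.
R5 ← R5 / (-4685082/162841).
R1 ← R1 + 152314/162841·R5.
R2 ← R2 − 68274/162841·R5.
R3 ← R3 − 9731/23263·R5.
R4 ← R4 − 12632/162841·R5.
Reading off the reduced rows gives x = 1, y = -5, z = 4, u = -4, v = 4.

x = 1, y = -5, z = 4, u = -4, v = 4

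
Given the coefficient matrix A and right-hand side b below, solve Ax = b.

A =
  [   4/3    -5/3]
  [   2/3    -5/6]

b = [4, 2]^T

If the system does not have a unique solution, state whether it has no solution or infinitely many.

infinitely many solutions

Row-reduce:
R1 ← R1 / (4/3).
R2 ← R2 − 2/3·R1.
Rank is 1 with 2 unknowns, leaving x_2 free.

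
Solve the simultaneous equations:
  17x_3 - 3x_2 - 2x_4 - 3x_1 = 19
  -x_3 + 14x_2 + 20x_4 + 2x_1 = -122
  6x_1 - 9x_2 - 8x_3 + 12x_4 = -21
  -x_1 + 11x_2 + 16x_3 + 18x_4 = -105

Row-reduce:
R1 ← R1 / (-3).
R2 ← R2 − 2·R1.
R3 ← R3 − 6·R1.
R4 ← R4 + 1·R1.
R2 ← R2 / (12).
R1 ← R1 − 1·R2.
R3 ← R3 + 15·R2.
R4 ← R4 − 12·R2.
R3 ← R3 / (467/12).
R1 ← R1 + 235/36·R3.
R2 ← R2 − 31/36·R3.
Row 4 reduces to 0 = -2, a contradiction. The system is inconsistent.

no solution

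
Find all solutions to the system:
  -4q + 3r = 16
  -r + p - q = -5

infinitely many solutions

Row-reduce:
Swap R1 and R2.
R2 ← R2 / (-4).
R1 ← R1 + 1·R2.
Rank is 2 with 3 unknowns, leaving r free.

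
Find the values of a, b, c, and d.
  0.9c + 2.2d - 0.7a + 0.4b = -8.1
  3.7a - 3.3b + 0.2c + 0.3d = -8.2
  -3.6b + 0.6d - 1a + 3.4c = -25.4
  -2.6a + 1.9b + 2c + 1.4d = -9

a = 0, b = 2, c = -5, d = -2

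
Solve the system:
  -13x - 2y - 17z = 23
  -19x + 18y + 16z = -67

Row-reduce:
R1 ← R1 / (-13).
R2 ← R2 + 19·R1.
R2 ← R2 / (272/13).
R1 ← R1 − 2/13·R2.
Rank is 2 with 3 unknowns, leaving z free.

infinitely many solutions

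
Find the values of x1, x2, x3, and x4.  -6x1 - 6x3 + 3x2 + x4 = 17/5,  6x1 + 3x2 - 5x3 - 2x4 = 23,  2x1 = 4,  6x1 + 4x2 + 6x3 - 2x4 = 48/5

Row-reduce the augmented matrix:
R1 ← R1 / (-6).
R2 ← R2 − 6·R1.
R3 ← R3 − 2·R1.
R4 ← R4 − 6·R1.
R2 ← R2 / (6).
R1 ← R1 + 1/2·R2.
R3 ← R3 − 1·R2.
R4 ← R4 − 7·R2.
R3 ← R3 / (-1/6).
R1 ← R1 − 1/12·R3.
R2 ← R2 + 11/6·R3.
R4 ← R4 − 77/6·R3.
R4 ← R4 / (116/3).
R2 ← R2 + 17/3·R4.
R3 ← R3 + 3·R4.
Reading off the reduced rows gives x1 = 2, x2 = 2, x3 = -7/5, x4 = 1.

x1 = 2, x2 = 2, x3 = -7/5, x4 = 1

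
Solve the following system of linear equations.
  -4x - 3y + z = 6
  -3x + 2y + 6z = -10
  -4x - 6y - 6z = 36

x = -6, y = 4, z = -6

Row-reduce the augmented matrix:
R1 ← R1 / (-4).
R2 ← R2 + 3·R1.
R3 ← R3 + 4·R1.
R2 ← R2 / (17/4).
R1 ← R1 − 3/4·R2.
R3 ← R3 + 3·R2.
R3 ← R3 / (-56/17).
R1 ← R1 + 20/17·R3.
R2 ← R2 − 21/17·R3.
Reading off the reduced rows gives x = -6, y = 4, z = -6.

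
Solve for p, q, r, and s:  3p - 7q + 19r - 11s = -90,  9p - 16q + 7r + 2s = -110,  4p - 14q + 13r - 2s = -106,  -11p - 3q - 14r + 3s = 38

p = -2, q = 5, r = -2, s = 1

Row-reduce the augmented matrix:
R1 ← R1 / (3).
R2 ← R2 − 9·R1.
R3 ← R3 − 4·R1.
R4 ← R4 + 11·R1.
R2 ← R2 / (5).
R1 ← R1 + 7/3·R2.
R3 ← R3 + 14/3·R2.
R4 ← R4 + 86/3·R2.
R3 ← R3 / (-59).
R1 ← R1 + 17·R3.
R2 ← R2 + 10·R3.
R4 ← R4 + 231·R3.
R4 ← R4 / (-2506/177).
R1 ← R1 + 70/177·R4.
R2 ← R2 + 121/177·R4.
R3 ← R3 + 136/177·R4.
Reading off the reduced rows gives p = -2, q = 5, r = -2, s = 1.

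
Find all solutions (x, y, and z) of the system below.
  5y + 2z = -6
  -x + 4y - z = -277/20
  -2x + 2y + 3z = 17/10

x = 5/4, y = -12/5, z = 3

Row-reduce the augmented matrix:
Swap R1 and R2.
R1 ← R1 / (-1).
R3 ← R3 + 2·R1.
R2 ← R2 / (5).
R1 ← R1 + 4·R2.
R3 ← R3 + 6·R2.
R3 ← R3 / (37/5).
R1 ← R1 − 13/5·R3.
R2 ← R2 − 2/5·R3.
Reading off the reduced rows gives x = 5/4, y = -12/5, z = 3.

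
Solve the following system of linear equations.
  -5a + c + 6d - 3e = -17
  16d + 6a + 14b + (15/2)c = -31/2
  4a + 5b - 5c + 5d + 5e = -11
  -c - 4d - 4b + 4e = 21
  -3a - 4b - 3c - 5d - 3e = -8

infinitely many solutions

Row-reduce:
R1 ← R1 / (-5).
R2 ← R2 − 6·R1.
R3 ← R3 − 4·R1.
R5 ← R5 + 3·R1.
R2 ← R2 / (14).
R3 ← R3 − 5·R2.
R4 ← R4 + 4·R2.
R5 ← R5 + 4·R2.
R3 ← R3 / (-1023/140).
R1 ← R1 + 1/5·R3.
R2 ← R2 − 87/140·R3.
R4 ← R4 − 52/35·R3.
R5 ← R5 + 39/35·R3.
R4 ← R4 / (3004/1023).
R1 ← R1 + 1270/1023·R4.
R2 ← R2 − 609/341·R4.
R3 ← R3 + 212/1023·R4.
R5 ← R5 + 751/341·R4.
Rank is 4 with 5 unknowns, leaving e free.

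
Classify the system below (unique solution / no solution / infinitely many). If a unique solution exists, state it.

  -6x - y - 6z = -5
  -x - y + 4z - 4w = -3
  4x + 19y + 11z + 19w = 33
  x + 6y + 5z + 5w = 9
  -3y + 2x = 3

no solution

Row-reduce:
R1 ← R1 / (-6).
R2 ← R2 + 1·R1.
R3 ← R3 − 4·R1.
R4 ← R4 − 1·R1.
R5 ← R5 − 2·R1.
R2 ← R2 / (-5/6).
R1 ← R1 − 1/6·R2.
R3 ← R3 − 55/3·R2.
R4 ← R4 − 35/6·R2.
R5 ← R5 + 10/3·R2.
R3 ← R3 / (117).
R1 ← R1 − 2·R3.
R2 ← R2 + 6·R3.
R4 ← R4 − 39·R3.
R5 ← R5 + 22·R3.
Swap R4 and R5.
R4 ← R4 / (118/39).
R1 ← R1 − 74/195·R4.
R2 ← R2 − 82/65·R4.
R3 ← R3 + 23/39·R4.
Row 5 reduces to 0 = -1, a contradiction. The system is inconsistent.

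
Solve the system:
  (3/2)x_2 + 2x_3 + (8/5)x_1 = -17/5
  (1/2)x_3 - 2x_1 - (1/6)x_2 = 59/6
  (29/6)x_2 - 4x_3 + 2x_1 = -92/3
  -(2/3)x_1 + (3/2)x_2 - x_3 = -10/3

no solution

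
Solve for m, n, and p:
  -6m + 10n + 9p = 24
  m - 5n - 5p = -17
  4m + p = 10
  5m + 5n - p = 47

m = 3, n = 6, p = -2

Row-reduce the augmented matrix:
R1 ← R1 / (-6).
R2 ← R2 − 1·R1.
R3 ← R3 − 4·R1.
R4 ← R4 − 5·R1.
R2 ← R2 / (-10/3).
R1 ← R1 + 5/3·R2.
R3 ← R3 − 20/3·R2.
R4 ← R4 − 40/3·R2.
Swap R3 and R4.
R3 ← R3 / (-15/2).
R1 ← R1 − 1/4·R3.
R2 ← R2 − 21/20·R3.
R4 reduces to 0 = 0, so the extra equation is consistent.
Reading off the reduced rows gives m = 3, n = 6, p = -2.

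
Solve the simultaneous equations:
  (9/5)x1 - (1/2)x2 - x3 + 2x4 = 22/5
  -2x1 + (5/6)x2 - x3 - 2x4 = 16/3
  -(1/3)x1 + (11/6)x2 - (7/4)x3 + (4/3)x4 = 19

infinitely many solutions

Row-reduce:
R1 ← R1 / (9/5).
R2 ← R2 + 2·R1.
R3 ← R3 + 1/3·R1.
R2 ← R2 / (5/18).
R1 ← R1 + 5/18·R2.
R3 ← R3 − 47/27·R2.
R3 ← R3 / (2033/180).
R1 ← R1 + 8/3·R3.
R2 ← R2 + 38/5·R3.
Rank is 3 with 4 unknowns, leaving x4 free.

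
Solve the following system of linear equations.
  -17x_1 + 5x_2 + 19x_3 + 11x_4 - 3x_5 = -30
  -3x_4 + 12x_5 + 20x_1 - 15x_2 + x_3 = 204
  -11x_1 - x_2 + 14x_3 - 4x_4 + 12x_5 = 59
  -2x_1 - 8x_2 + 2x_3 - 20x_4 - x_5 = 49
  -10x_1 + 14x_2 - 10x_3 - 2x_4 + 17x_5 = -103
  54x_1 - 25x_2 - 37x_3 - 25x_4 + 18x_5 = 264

x_1 = 5, x_2 = -4, x_3 = 5, x_4 = -1, x_5 = 3

Row-reduce the augmented matrix:
R1 ← R1 / (-17).
R2 ← R2 − 20·R1.
R3 ← R3 + 11·R1.
R4 ← R4 + 2·R1.
R5 ← R5 + 10·R1.
R6 ← R6 − 54·R1.
R2 ← R2 / (-155/17).
R1 ← R1 + 5/17·R2.
R3 ← R3 + 72/17·R2.
R4 ← R4 + 146/17·R2.
R5 ← R5 − 188/17·R2.
R6 ← R6 + 155/17·R2.
R3 ← R3 / (-1417/155).
R1 ← R1 + 58/31·R3.
R2 ← R2 + 397/155·R3.
R4 ← R4 + 3446/155·R3.
R5 ← R5 − 1108/155·R3.
R4 ← R4 / (10782/1417).
R1 ← R1 − 3192/1417·R4.
R2 ← R2 − 4702/1417·R4.
R3 ← R3 − 2439/1417·R4.
R5 ← R5 + 12352/1417·R4.
R5 ← R5 / (-4835/5391).
R1 ← R1 − 13681/1797·R5.
R2 ← R2 − 57368/5391·R5.
R3 ← R3 − 7621/1198·R5.
R4 ← R4 + 46705/10782·R5.
R6 reduces to 0 = 0, so the extra equation is consistent.
Reading off the reduced rows gives x_1 = 5, x_2 = -4, x_3 = 5, x_4 = -1, x_5 = 3.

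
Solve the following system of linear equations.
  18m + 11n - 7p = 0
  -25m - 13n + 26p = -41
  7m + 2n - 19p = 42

Row-reduce:
R1 ← R1 / (18).
R2 ← R2 + 25·R1.
R3 ← R3 − 7·R1.
R2 ← R2 / (41/18).
R1 ← R1 − 11/18·R2.
R3 ← R3 + 41/18·R2.
Row 3 reduces to 0 = 1, a contradiction. The system is inconsistent.

no solution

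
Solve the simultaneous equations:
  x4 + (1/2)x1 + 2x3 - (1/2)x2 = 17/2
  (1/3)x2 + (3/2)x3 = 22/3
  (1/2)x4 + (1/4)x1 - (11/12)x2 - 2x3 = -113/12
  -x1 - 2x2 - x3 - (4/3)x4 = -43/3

Row-reduce:
R1 ← R1 / (1/2).
R3 ← R3 − 1/4·R1.
R4 ← R4 + 1·R1.
R2 ← R2 / (1/3).
R1 ← R1 + 1·R2.
R3 ← R3 + 2/3·R2.
R4 ← R4 + 3·R2.
Swap R3 and R4.
R3 ← R3 / (33/2).
R1 ← R1 − 17/2·R3.
R2 ← R2 − 9/2·R3.
Row 4 reduces to 0 = 1, a contradiction. The system is inconsistent.

no solution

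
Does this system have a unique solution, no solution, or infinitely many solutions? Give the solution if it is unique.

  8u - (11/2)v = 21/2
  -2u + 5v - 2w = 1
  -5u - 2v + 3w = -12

Row-reduce:
R1 ← R1 / (8).
R2 ← R2 + 2·R1.
R3 ← R3 + 5·R1.
R2 ← R2 / (29/8).
R1 ← R1 + 11/16·R2.
R3 ← R3 + 87/16·R2.
Rank is 2 with 3 unknowns, leaving w free.

infinitely many solutions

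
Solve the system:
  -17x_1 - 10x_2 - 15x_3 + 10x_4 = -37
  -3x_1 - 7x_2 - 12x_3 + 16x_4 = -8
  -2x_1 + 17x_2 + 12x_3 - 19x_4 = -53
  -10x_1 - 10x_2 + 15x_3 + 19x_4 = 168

x_1 = 1, x_2 = -5, x_3 = 6, x_4 = 2

Row-reduce the augmented matrix:
R1 ← R1 / (-17).
R2 ← R2 + 3·R1.
R3 ← R3 + 2·R1.
R4 ← R4 + 10·R1.
R2 ← R2 / (-89/17).
R1 ← R1 − 10/17·R2.
R3 ← R3 − 309/17·R2.
R4 ← R4 + 70/17·R2.
R3 ← R3 / (-1665/89).
R1 ← R1 + 15/89·R3.
R2 ← R2 − 159/89·R3.
R4 ← R4 − 2775/89·R3.
R4 ← R4 / (152/3).
R1 ← R1 − 83/111·R4.
R2 ← R2 − 41/555·R4.
R3 ← R3 + 2603/1665·R4.
Reading off the reduced rows gives x_1 = 1, x_2 = -5, x_3 = 6, x_4 = 2.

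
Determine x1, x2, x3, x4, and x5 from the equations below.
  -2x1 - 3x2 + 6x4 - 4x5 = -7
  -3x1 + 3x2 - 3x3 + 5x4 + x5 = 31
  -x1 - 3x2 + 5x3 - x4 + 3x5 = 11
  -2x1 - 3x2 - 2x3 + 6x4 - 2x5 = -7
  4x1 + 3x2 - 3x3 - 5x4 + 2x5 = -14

Row-reduce the augmented matrix:
R1 ← R1 / (-2).
R2 ← R2 + 3·R1.
R3 ← R3 + 1·R1.
R4 ← R4 + 2·R1.
R5 ← R5 − 4·R1.
R2 ← R2 / (15/2).
R1 ← R1 − 3/2·R2.
R3 ← R3 + 3/2·R2.
R5 ← R5 + 3·R2.
R3 ← R3 / (22/5).
R1 ← R1 − 3/5·R3.
R2 ← R2 + 2/5·R3.
R4 ← R4 + 2·R3.
R5 ← R5 + 21/5·R3.
R4 ← R4 / (-24/11).
R1 ← R1 + 17/11·R4.
R2 ← R2 + 32/33·R4.
R3 ← R3 + 12/11·R4.
R5 ← R5 − 9/11·R4.
R5 ← R5 / (19/4).
R1 ← R1 + 15/4·R5.
R2 ← R2 + 2/3·R5.
R3 ← R3 + 1·R5.
R4 ← R4 + 9/4·R5.
Reading off the reduced rows gives x1 = -4, x2 = 5, x3 = 3, x4 = 2, x5 = 3.

x1 = -4, x2 = 5, x3 = 3, x4 = 2, x5 = 3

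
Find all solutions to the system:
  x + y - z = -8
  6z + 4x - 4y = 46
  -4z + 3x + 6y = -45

x = 1, y = -6, z = 3

Row-reduce the augmented matrix:
R2 ← R2 − 4·R1.
R3 ← R3 − 3·R1.
R2 ← R2 / (-8).
R1 ← R1 − 1·R2.
R3 ← R3 − 3·R2.
R3 ← R3 / (11/4).
R1 ← R1 − 1/4·R3.
R2 ← R2 + 5/4·R3.
Reading off the reduced rows gives x = 1, y = -6, z = 3.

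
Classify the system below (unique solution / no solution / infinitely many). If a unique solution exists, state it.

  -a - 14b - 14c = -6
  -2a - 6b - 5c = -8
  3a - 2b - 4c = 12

no solution

Row-reduce:
R1 ← R1 / (-1).
R2 ← R2 + 2·R1.
R3 ← R3 − 3·R1.
R2 ← R2 / (22).
R1 ← R1 − 14·R2.
R3 ← R3 + 44·R2.
Row 3 reduces to 0 = 2, a contradiction. The system is inconsistent.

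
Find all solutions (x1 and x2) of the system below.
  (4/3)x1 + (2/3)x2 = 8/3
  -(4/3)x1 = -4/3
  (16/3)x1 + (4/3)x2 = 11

Row-reduce:
R1 ← R1 / (4/3).
R2 ← R2 + 4/3·R1.
R3 ← R3 − 16/3·R1.
R2 ← R2 / (2/3).
R1 ← R1 − 1/2·R2.
R3 ← R3 + 4/3·R2.
Row 3 reduces to 0 = 3, a contradiction. The system is inconsistent.

no solution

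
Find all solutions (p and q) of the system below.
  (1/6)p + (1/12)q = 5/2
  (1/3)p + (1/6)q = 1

Row-reduce:
R1 ← R1 / (1/6).
R2 ← R2 − 1/3·R1.
Row 2 reduces to 0 = -4, a contradiction. The system is inconsistent.

no solution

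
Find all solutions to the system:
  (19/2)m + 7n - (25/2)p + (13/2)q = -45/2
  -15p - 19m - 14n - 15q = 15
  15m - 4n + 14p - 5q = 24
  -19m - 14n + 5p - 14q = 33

no solution

Row-reduce:
R1 ← R1 / (19/2).
R2 ← R2 + 19·R1.
R3 ← R3 − 15·R1.
R4 ← R4 + 19·R1.
Swap R2 and R3.
R2 ← R2 / (-286/19).
R1 ← R1 − 14/19·R2.
R3 ← R3 / (-40).
R1 ← R1 − 48/143·R3.
R2 ← R2 + 641/286·R3.
R4 ← R4 + 20·R3.
Row 4 reduces to 0 = 3, a contradiction. The system is inconsistent.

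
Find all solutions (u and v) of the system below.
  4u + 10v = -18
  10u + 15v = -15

u = 3, v = -3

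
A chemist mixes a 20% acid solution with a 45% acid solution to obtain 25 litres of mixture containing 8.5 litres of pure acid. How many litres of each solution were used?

litres of solution A: 11, litres of solution B: 14

Let a = litres of solution A, b = litres of solution B.
  a + b = 25
  (1/5)a + (9/20)b = 17/2
From equation 1: a = 25 − b.
Substitute into equation 2 and solve: b = 14.
Then a = 11.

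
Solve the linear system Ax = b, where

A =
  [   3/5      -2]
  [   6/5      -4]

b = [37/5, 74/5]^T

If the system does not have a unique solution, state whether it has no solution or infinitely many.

infinitely many solutions

Row-reduce:
R1 ← R1 / (3/5).
R2 ← R2 − 6/5·R1.
Rank is 1 with 2 unknowns, leaving x_2 free.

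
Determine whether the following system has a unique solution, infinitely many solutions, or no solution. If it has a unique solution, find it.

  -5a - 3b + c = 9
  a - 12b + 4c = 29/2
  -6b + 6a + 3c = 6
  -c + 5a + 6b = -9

no solution

Row-reduce:
R1 ← R1 / (-5).
R2 ← R2 − 1·R1.
R3 ← R3 − 6·R1.
R4 ← R4 − 5·R1.
R2 ← R2 / (-63/5).
R1 ← R1 − 3/5·R2.
R3 ← R3 + 48/5·R2.
R4 ← R4 − 3·R2.
R2 ← R2 + 1/3·R3.
R4 ← R4 − 1·R3.
Row 4 reduces to 0 = -1/2, a contradiction. The system is inconsistent.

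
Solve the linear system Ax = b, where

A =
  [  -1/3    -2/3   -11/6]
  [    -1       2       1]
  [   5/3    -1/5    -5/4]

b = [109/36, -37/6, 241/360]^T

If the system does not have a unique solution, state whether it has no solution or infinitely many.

Row-reduce the augmented matrix:
R1 ← R1 / (-1/3).
R2 ← R2 + 1·R1.
R3 ← R3 − 5/3·R1.
R2 ← R2 / (4).
R1 ← R1 − 2·R2.
R3 ← R3 + 53/15·R2.
R3 ← R3 / (-187/40).
R1 ← R1 − 9/4·R3.
R2 ← R2 − 13/8·R3.
Reading off the reduced rows gives x_1 = -1/3, x_2 = -3, x_3 = -1/2.

x_1 = -1/3, x_2 = -3, x_3 = -1/2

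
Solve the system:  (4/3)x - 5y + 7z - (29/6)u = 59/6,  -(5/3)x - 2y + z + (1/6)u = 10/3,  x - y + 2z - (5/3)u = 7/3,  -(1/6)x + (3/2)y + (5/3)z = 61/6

no solution

Row-reduce:
R1 ← R1 / (4/3).
R2 ← R2 + 5/3·R1.
R3 ← R3 − 1·R1.
R4 ← R4 + 1/6·R1.
R2 ← R2 / (-33/4).
R1 ← R1 + 15/4·R2.
R3 ← R3 − 11/4·R2.
R4 ← R4 − 7/8·R2.
Swap R3 and R4.
R3 ← R3 / (118/33).
R1 ← R1 − 9/11·R3.
R2 ← R2 + 13/11·R3.
Row 4 reduces to 0 = 1/6, a contradiction. The system is inconsistent.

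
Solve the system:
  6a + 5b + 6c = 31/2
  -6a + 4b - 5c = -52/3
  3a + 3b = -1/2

a = 1/3, b = -1/2, c = 8/3

Row-reduce the augmented matrix:
R1 ← R1 / (6).
R2 ← R2 + 6·R1.
R3 ← R3 − 3·R1.
R2 ← R2 / (9).
R1 ← R1 − 5/6·R2.
R3 ← R3 − 1/2·R2.
R3 ← R3 / (-55/18).
R1 ← R1 − 49/54·R3.
R2 ← R2 − 1/9·R3.
Reading off the reduced rows gives a = 1/3, b = -1/2, c = 8/3.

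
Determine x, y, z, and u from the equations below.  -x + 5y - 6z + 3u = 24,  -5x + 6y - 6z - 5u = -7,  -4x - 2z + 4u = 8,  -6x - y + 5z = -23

Row-reduce the augmented matrix:
R1 ← R1 / (-1).
R2 ← R2 + 5·R1.
R3 ← R3 + 4·R1.
R4 ← R4 + 6·R1.
R2 ← R2 / (-19).
R1 ← R1 + 5·R2.
R3 ← R3 + 20·R2.
R4 ← R4 + 31·R2.
R3 ← R3 / (-62/19).
R1 ← R1 + 6/19·R3.
R2 ← R2 + 24/19·R3.
R4 ← R4 − 35/19·R3.
R4 ← R4 / (22).
R1 ← R1 − 1·R4.
R2 ← R2 + 4·R4.
R3 ← R3 + 4·R4.
Reading off the reduced rows gives x = 2, y = 1, z = -2, u = 3.

x = 2, y = 1, z = -2, u = 3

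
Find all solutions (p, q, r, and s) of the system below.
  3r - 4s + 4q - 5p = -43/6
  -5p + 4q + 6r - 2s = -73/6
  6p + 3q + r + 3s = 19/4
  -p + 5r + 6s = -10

p = 1, q = 1/3, r = -3/2, s = -1/4

Row-reduce the augmented matrix:
R1 ← R1 / (-5).
R2 ← R2 + 5·R1.
R3 ← R3 − 6·R1.
R4 ← R4 + 1·R1.
Swap R2 and R3.
R2 ← R2 / (39/5).
R1 ← R1 + 4/5·R2.
R4 ← R4 + 4/5·R2.
R3 ← R3 / (3).
R1 ← R1 + 5/39·R3.
R2 ← R2 − 23/39·R3.
R4 ← R4 − 190/39·R3.
R4 ← R4 / (394/117).
R1 ← R1 − 82/117·R4.
R2 ← R2 + 73/117·R4.
R3 ← R3 − 2/3·R4.
Reading off the reduced rows gives p = 1, q = 1/3, r = -3/2, s = -1/4.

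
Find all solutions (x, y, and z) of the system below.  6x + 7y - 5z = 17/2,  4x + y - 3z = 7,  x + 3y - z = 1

Row-reduce:
R1 ← R1 / (6).
R2 ← R2 − 4·R1.
R3 ← R3 − 1·R1.
R2 ← R2 / (-11/3).
R1 ← R1 − 7/6·R2.
R3 ← R3 − 11/6·R2.
Row 3 reduces to 0 = 1/4, a contradiction. The system is inconsistent.

no solution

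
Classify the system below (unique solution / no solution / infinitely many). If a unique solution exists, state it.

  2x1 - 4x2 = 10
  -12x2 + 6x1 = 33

Row-reduce:
R1 ← R1 / (2).
R2 ← R2 − 6·R1.
Row 2 reduces to 0 = 3, a contradiction. The system is inconsistent.

no solution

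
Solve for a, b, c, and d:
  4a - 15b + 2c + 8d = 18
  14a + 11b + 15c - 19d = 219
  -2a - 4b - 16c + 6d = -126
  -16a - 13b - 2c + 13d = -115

Row-reduce the augmented matrix:
R1 ← R1 / (4).
R2 ← R2 − 14·R1.
R3 ← R3 + 2·R1.
R4 ← R4 + 16·R1.
R2 ← R2 / (127/2).
R1 ← R1 + 15/4·R2.
R3 ← R3 + 23/2·R2.
R4 ← R4 + 73·R2.
R3 ← R3 / (-1721/127).
R1 ← R1 − 247/254·R3.
R2 ← R2 − 16/127·R3.
R4 ← R4 − 1930/127·R3.
R4 ← R4 / (-12671/1721).
R1 ← R1 + 1151/1721·R4.
R2 ← R2 + 1250/1721·R4.
R3 ← R3 + 189/1721·R4.
Reading off the reduced rows gives a = 4, b = -2, c = 6, d = -5.

a = 4, b = -2, c = 6, d = -5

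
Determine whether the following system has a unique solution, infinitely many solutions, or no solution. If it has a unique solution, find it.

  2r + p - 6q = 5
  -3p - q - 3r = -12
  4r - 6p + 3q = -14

p = 3, q = 0, r = 1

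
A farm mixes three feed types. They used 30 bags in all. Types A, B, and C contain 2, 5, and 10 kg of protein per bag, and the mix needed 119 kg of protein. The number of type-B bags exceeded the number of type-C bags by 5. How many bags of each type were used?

type-A bags: 17, type-B bags: 9, type-C bags: 4

Let a = type-A bags, b = type-B bags, c = type-C bags.
  a + b + c = 30
  2a + 5b + 10c = 119
  b - c = 5
Row-reduce the augmented matrix:
R2 ← R2 − 2·R1.
R2 ← R2 / (3).
R1 ← R1 − 1·R2.
R3 ← R3 − 1·R2.
R3 ← R3 / (-11/3).
R1 ← R1 + 5/3·R3.
R2 ← R2 − 8/3·R3.
Reading off the reduced rows gives a = 17, b = 9, c = 4.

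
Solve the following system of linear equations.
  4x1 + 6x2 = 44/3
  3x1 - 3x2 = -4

x1 = 2/3, x2 = 2

Row-reduce the augmented matrix:
R1 ← R1 / (4).
R2 ← R2 − 3·R1.
R2 ← R2 / (-15/2).
R1 ← R1 − 3/2·R2.
Reading off the reduced rows gives x1 = 2/3, x2 = 2.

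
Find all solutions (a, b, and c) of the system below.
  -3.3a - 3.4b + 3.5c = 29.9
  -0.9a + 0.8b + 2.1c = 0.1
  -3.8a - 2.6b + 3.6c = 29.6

Row-reduce the augmented matrix:
R1 ← R1 / (-33/10).
R2 ← R2 + 9/10·R1.
R3 ← R3 + 19/5·R1.
R2 ← R2 / (19/11).
R1 ← R1 − 34/33·R2.
R3 ← R3 − 217/165·R2.
R3 ← R3 / (-1856/1425).
R1 ← R1 + 497/285·R3.
R2 ← R2 − 63/95·R3.
Reading off the reduced rows gives a = -6, b = -4, c = -1.

a = -6, b = -4, c = -1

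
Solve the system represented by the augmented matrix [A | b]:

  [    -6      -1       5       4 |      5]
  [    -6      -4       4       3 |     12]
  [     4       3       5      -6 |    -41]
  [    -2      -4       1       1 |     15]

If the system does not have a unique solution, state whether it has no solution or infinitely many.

x_1 = 3, x_2 = -4, x_3 = -1, x_4 = 6

Row-reduce the augmented matrix:
R1 ← R1 / (-6).
R2 ← R2 + 6·R1.
R3 ← R3 − 4·R1.
R4 ← R4 + 2·R1.
R2 ← R2 / (-3).
R1 ← R1 − 1/6·R2.
R3 ← R3 − 7/3·R2.
R4 ← R4 + 11/3·R2.
R3 ← R3 / (68/9).
R1 ← R1 + 8/9·R3.
R2 ← R2 − 1/3·R3.
R4 ← R4 − 5/9·R3.
R4 ← R4 / (81/68).
R1 ← R1 + 41/34·R4.
R2 ← R2 − 35/68·R4.
R3 ← R3 + 37/68·R4.
Reading off the reduced rows gives x_1 = 3, x_2 = -4, x_3 = -1, x_4 = 6.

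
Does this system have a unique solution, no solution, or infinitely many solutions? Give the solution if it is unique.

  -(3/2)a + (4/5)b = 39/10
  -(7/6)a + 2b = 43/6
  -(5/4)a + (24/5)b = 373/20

Row-reduce:
R1 ← R1 / (-3/2).
R2 ← R2 + 7/6·R1.
R3 ← R3 + 5/4·R1.
R2 ← R2 / (62/45).
R1 ← R1 + 8/15·R2.
R3 ← R3 − 62/15·R2.
Row 3 reduces to 0 = 3, a contradiction. The system is inconsistent.

no solution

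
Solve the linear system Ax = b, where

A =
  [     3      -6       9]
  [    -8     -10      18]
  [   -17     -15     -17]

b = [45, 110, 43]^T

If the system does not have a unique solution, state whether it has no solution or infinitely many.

Row-reduce the augmented matrix:
R1 ← R1 / (3).
R2 ← R2 + 8·R1.
R3 ← R3 + 17·R1.
R2 ← R2 / (-26).
R1 ← R1 + 2·R2.
R3 ← R3 + 49·R2.
R3 ← R3 / (-587/13).
R1 ← R1 + 3/13·R3.
R2 ← R2 + 21/13·R3.
Reading off the reduced rows gives x_1 = -2, x_2 = -4, x_3 = 3.

x_1 = -2, x_2 = -4, x_3 = 3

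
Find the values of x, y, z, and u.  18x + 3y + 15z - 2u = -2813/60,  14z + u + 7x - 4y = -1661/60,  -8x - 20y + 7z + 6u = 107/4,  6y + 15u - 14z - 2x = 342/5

x = 1/4, y = -8/5, z = -11/4, u = 8/3

Row-reduce the augmented matrix:
R1 ← R1 / (18).
R2 ← R2 − 7·R1.
R3 ← R3 + 8·R1.
R4 ← R4 + 2·R1.
R2 ← R2 / (-31/6).
R1 ← R1 − 1/6·R2.
R3 ← R3 + 56/3·R2.
R4 ← R4 − 19/3·R2.
R3 ← R3 / (-491/31).
R1 ← R1 − 34/31·R3.
R2 ← R2 + 49/31·R3.
R4 ← R4 + 72/31·R3.
R4 ← R4 / (25261/1473).
R1 ← R1 + 71/491·R4.
R2 ← R2 + 314/1473·R4.
R3 ← R3 − 122/1473·R4.
Reading off the reduced rows gives x = 1/4, y = -8/5, z = -11/4, u = 8/3.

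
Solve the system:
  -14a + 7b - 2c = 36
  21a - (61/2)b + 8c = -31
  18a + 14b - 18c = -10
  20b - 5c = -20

Row-reduce:
R1 ← R1 / (-14).
R2 ← R2 − 21·R1.
R3 ← R3 − 18·R1.
R2 ← R2 / (-20).
R1 ← R1 + 1/2·R2.
R3 ← R3 − 23·R2.
R4 ← R4 − 20·R2.
R3 ← R3 / (-415/28).
R1 ← R1 − 1/56·R3.
R2 ← R2 + 1/4·R3.
Row 4 reduces to 0 = 3, a contradiction. The system is inconsistent.

no solution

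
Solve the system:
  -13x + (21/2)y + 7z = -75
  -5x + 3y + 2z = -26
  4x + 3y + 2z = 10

no solution

Row-reduce:
R1 ← R1 / (-13).
R2 ← R2 + 5·R1.
R3 ← R3 − 4·R1.
R2 ← R2 / (-27/26).
R1 ← R1 + 21/26·R2.
R3 ← R3 − 81/13·R2.
Row 3 reduces to 0 = 4, a contradiction. The system is inconsistent.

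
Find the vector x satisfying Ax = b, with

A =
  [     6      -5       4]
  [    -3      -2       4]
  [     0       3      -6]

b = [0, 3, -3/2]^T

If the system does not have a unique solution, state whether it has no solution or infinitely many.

Row-reduce the augmented matrix:
R1 ← R1 / (6).
R2 ← R2 + 3·R1.
R2 ← R2 / (-9/2).
R1 ← R1 + 5/6·R2.
R3 ← R3 − 3·R2.
R3 ← R3 / (-2).
R1 ← R1 + 4/9·R3.
R2 ← R2 + 4/3·R3.
Reading off the reduced rows gives x_1 = -2/3, x_2 = -1, x_3 = -1/4.

x_1 = -2/3, x_2 = -1, x_3 = -1/4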